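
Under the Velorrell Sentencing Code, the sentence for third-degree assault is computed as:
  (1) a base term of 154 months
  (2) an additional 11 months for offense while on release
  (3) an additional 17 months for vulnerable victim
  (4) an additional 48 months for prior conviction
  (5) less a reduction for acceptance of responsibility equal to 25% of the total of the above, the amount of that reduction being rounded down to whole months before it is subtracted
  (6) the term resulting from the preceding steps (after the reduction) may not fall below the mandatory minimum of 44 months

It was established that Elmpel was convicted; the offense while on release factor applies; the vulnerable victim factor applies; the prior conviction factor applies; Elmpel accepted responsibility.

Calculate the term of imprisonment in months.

173 months

Offense while on release enhancement: +11 months
Vulnerable victim enhancement: +17 months
Prior conviction enhancement: +48 months
Adjusted term: 154 months + 11 months + 17 months + 48 months = 230 months
Acceptance of responsibility reduction: 25% of 230 months = 57 months (rounded down)
After reduction: 230 − 57 = 173 months
Minimum 44 months: 173 months meets the minimum, no increase.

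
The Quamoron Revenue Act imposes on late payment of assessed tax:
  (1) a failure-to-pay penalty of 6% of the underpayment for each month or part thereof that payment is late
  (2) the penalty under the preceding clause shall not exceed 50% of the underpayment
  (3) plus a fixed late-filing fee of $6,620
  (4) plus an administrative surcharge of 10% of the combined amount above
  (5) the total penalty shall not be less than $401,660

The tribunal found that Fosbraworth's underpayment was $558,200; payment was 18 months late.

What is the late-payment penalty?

$401,660

Accrued rate: 6% × 18 = 108%, capped at 50% → 50%
Failure-to-pay penalty: 50% of $558,200 = $279,100
Penalty before surcharge: $279,100 + $6,620 = $285,720
Administrative surcharge: 10% of $285,720 = $28,572
Total penalty: $285,720 + $28,572 = $314,292
Minimum $401,660: $314,292 is below the minimum → $401,660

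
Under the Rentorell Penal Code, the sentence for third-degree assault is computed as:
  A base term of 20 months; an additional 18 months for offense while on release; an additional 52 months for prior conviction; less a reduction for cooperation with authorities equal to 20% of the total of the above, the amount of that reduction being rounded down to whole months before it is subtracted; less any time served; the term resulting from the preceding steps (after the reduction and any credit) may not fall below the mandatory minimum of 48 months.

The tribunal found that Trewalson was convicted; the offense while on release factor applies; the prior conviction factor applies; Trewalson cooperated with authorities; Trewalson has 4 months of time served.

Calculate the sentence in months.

Offense while on release enhancement: +18 months
Prior conviction enhancement: +52 months
Adjusted term: 20 months + 18 months + 52 months = 90 months
Cooperation with authorities reduction: 20% of 90 months = 18 months (rounded down)
After reduction: 90 − 18 = 72 months
Less time served: 72 months − 4 months = 68 months
Minimum 48 months: 68 months meets the minimum, no increase.

68 months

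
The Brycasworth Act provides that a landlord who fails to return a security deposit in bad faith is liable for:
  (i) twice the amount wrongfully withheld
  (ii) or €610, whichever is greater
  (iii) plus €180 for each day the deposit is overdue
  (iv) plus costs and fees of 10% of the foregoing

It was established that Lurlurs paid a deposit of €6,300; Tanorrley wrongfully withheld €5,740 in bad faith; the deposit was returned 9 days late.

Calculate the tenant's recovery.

€14,410

Doubled: 2 × €5,740 = €11,480
Minimum €610: €11,480 meets the minimum, no increase.
Late-return penalty: 9 × €180 = €1,620
Damages plus late penalty: €11,480 + €1,620 = €13,100
Costs and fees: 10% of €13,100 = €1,310
Total recovery: €13,100 + €1,310 = €14,410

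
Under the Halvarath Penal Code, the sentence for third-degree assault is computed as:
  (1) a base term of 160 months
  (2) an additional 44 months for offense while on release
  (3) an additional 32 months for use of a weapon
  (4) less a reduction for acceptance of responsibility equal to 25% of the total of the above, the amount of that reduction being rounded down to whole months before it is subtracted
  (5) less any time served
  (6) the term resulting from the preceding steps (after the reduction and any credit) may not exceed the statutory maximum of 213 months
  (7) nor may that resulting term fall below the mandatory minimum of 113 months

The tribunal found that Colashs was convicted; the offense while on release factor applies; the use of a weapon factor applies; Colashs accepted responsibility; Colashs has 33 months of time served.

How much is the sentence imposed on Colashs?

144 months

Offense while on release enhancement: +44 months
Use of a weapon enhancement: +32 months
Adjusted term: 160 months + 44 months + 32 months = 236 months
Acceptance of responsibility reduction: 25% of 236 months = 59 months (rounded down)
After reduction: 236 − 59 = 177 months
Less time served: 177 months − 33 months = 144 months
Cap at 213 months: 144 months is within the cap, no reduction.
Minimum 113 months: 144 months meets the minimum, no increase.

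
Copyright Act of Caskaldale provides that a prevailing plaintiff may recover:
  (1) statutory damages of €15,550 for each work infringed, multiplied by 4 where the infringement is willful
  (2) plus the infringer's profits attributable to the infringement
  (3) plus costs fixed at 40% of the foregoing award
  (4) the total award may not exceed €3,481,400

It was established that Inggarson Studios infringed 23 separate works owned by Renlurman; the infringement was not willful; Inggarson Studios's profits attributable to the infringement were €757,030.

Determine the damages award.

€1,560,552

Statutory damages: 23 × €15,550 = €357,650
Infringement not willful: no ×4 enhancement.
Combined award: €357,650 + €757,030 = €1,114,680
Costs: 40% of €1,114,680 = €445,872
Award plus costs: €1,114,680 + €445,872 = €1,560,552
Cap at €3,481,400: €1,560,552 is within the cap, no reduction.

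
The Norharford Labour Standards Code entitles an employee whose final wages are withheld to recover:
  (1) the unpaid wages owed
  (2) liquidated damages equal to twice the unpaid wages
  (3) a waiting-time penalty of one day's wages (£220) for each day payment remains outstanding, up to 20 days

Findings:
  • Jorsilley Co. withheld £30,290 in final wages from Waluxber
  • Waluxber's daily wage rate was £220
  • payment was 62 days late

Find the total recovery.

£95,270

Doubled: 2 × £30,290 = £60,580
Penalty days: min(62, 20) = 20
Waiting-time penalty: 20 × £220 = £4,400
Total award: £30,290 + £60,580 + £4,400 = £95,270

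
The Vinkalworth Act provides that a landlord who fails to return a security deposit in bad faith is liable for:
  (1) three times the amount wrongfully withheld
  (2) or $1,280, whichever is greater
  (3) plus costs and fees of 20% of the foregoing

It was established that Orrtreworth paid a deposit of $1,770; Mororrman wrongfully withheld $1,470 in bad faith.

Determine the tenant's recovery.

Trebled: 3 × $1,470 = $4,410
Minimum $1,280: $4,410 meets the minimum, no increase.
Costs and fees: 20% of $4,410 = $882
Total recovery: $4,410 + $882 = $5,292

$5,292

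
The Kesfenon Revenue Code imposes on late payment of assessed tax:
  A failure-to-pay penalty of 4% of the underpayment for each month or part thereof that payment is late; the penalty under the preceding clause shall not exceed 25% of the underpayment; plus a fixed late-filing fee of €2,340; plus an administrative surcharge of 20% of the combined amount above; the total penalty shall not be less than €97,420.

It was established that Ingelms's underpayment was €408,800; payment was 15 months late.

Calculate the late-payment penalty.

Accrued rate: 4% × 15 = 60%, capped at 25% → 25%
Failure-to-pay penalty: 25% of €408,800 = €102,200
Penalty before surcharge: €102,200 + €2,340 = €104,540
Administrative surcharge: 20% of €104,540 = €20,908
Total penalty: €104,540 + €20,908 = €125,448
Minimum €97,420: €125,448 meets the minimum, no increase.

€125,448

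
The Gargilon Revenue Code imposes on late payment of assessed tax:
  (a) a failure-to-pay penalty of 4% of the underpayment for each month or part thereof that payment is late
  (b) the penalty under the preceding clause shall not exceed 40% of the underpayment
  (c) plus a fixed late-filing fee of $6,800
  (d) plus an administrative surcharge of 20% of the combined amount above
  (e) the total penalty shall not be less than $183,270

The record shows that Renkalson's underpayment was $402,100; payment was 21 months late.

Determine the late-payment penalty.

Accrued rate: 4% × 21 = 84%, capped at 40% → 40%
Failure-to-pay penalty: 40% of $402,100 = $160,840
Penalty before surcharge: $160,840 + $6,800 = $167,640
Administrative surcharge: 20% of $167,640 = $33,528
Total penalty: $167,640 + $33,528 = $201,168
Minimum $183,270: $201,168 meets the minimum, no increase.

$201,168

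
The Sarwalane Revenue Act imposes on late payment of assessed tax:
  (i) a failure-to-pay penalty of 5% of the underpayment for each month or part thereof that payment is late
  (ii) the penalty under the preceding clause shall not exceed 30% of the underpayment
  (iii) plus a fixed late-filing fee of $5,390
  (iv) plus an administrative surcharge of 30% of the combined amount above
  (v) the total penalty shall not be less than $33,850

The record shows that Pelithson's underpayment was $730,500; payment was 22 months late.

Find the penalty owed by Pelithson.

$291,902

Accrued rate: 5% × 22 = 110%, capped at 30% → 30%
Failure-to-pay penalty: 30% of $730,500 = $219,150
Penalty before surcharge: $219,150 + $5,390 = $224,540
Administrative surcharge: 30% of $224,540 = $67,362
Total penalty: $224,540 + $67,362 = $291,902
Minimum $33,850: $291,902 meets the minimum, no increase.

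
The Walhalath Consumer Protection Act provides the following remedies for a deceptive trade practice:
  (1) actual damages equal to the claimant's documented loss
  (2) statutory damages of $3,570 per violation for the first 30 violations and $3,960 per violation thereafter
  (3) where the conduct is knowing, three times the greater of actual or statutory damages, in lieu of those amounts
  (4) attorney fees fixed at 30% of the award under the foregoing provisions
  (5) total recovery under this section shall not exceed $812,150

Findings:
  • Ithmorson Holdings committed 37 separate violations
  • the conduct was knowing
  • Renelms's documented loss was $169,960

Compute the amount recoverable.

$662,844

First 30 violations: 30 × $3,570 = $107,100
Remaining violations: (37 − 30) × $3,960 = $27,720
Statutory damages: $107,100 + $27,720 = $134,820
Greater of actual damages ($169,960) or statutory damages ($134,820): $169,960
Trebled: 3 × $169,960 = $509,880
Attorney fees: 30% of $509,880 = $152,964
Total before cap: $509,880 + $152,964 = $662,844
Cap at $812,150: $662,844 is within the cap, no reduction.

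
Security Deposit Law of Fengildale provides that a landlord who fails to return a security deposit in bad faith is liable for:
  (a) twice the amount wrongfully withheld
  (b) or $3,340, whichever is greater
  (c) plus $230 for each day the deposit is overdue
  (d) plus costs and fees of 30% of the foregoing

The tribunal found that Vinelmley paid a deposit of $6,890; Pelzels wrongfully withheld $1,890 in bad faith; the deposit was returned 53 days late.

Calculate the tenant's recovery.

Doubled: 2 × $1,890 = $3,780
Minimum $3,340: $3,780 meets the minimum, no increase.
Late-return penalty: 53 × $230 = $12,190
Damages plus late penalty: $3,780 + $12,190 = $15,970
Costs and fees: 30% of $15,970 = $4,791
Total recovery: $15,970 + $4,791 = $20,761

Recovery: $20,761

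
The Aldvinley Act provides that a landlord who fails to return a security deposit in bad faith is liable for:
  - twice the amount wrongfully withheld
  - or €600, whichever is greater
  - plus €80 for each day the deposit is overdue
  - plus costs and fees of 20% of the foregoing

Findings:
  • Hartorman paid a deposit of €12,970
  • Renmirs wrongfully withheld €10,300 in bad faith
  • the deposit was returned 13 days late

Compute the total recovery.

€25,968

Doubled: 2 × €10,300 = €20,600
Minimum €600: €20,600 meets the minimum, no increase.
Late-return penalty: 13 × €80 = €1,040
Damages plus late penalty: €20,600 + €1,040 = €21,640
Costs and fees: 20% of €21,640 = €4,328
Total recovery: €21,640 + €4,328 = €25,968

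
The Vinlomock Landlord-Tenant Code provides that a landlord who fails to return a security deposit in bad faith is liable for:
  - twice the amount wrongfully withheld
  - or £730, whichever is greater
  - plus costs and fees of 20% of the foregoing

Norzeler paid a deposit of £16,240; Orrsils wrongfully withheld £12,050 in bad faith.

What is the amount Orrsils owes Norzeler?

Doubled: 2 × £12,050 = £24,100
Minimum £730: £24,100 meets the minimum, no increase.
Costs and fees: 20% of £24,100 = £4,820
Total recovery: £24,100 + £4,820 = £28,920

Recovery: £28,920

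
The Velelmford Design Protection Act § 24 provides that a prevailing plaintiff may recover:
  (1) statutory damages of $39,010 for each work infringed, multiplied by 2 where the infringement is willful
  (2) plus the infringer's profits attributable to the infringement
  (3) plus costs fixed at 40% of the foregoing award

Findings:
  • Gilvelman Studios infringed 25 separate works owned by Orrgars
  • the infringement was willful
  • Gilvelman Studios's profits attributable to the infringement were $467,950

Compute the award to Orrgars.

Statutory damages: 25 × $39,010 = $975,250
Doubled: 2 × $975,250 = $1,950,500
Combined award: $1,950,500 + $467,950 = $2,418,450
Costs: 40% of $2,418,450 = $967,380
Award plus costs: $2,418,450 + $967,380 = $3,385,830

Award: $3,385,830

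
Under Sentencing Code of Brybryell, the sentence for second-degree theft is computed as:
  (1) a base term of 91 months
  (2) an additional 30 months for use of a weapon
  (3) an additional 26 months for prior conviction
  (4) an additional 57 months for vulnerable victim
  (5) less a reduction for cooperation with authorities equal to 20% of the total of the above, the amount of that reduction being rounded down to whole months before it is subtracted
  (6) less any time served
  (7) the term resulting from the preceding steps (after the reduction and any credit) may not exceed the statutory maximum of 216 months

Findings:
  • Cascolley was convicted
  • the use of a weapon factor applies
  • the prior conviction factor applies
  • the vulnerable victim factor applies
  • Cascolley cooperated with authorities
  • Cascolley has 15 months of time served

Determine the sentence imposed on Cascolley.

149 months

Use of a weapon enhancement: +30 months
Prior conviction enhancement: +26 months
Vulnerable victim enhancement: +57 months
Adjusted term: 91 months + 30 months + 26 months + 57 months = 204 months
Cooperation with authorities reduction: 20% of 204 months = 40 months (rounded down)
After reduction: 204 − 40 = 164 months
Less time served: 164 months − 15 months = 149 months
Cap at 216 months: 149 months is within the cap, no reduction.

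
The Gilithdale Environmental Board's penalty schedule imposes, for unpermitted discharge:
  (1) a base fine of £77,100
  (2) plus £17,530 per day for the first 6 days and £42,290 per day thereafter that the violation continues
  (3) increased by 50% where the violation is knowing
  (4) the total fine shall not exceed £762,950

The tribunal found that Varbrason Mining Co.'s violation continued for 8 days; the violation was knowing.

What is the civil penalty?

First 6 days: 6 × £17,530 = £105,180
Remaining days: (8 − 6) × £42,290 = £84,580
Per-day component: £105,180 + £84,580 = £189,760
Base plus per-day: £77,100 + £189,760 = £266,860
Enhancement: 50% of £266,860 = £133,430
Enhanced fine: £266,860 + £133,430 = £400,290
Cap at £762,950: £400,290 is within the cap, no reduction.

£400,290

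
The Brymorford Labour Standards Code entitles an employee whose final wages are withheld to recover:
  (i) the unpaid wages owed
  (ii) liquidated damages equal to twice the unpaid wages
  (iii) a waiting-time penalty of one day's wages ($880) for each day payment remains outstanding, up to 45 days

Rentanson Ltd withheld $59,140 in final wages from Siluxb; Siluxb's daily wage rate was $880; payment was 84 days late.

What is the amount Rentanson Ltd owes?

Doubled: 2 × $59,140 = $118,280
Penalty days: min(84, 45) = 45
Waiting-time penalty: 45 × $880 = $39,600
Total award: $59,140 + $118,280 + $39,600 = $217,020

$217,020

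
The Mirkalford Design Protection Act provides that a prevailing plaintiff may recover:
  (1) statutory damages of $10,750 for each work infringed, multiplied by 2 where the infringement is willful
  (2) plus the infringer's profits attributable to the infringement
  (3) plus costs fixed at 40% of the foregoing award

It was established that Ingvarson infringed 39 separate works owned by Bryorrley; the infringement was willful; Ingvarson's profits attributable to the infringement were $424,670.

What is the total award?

Statutory damages: 39 × $10,750 = $419,250
Doubled: 2 × $419,250 = $838,500
Combined award: $838,500 + $424,670 = $1,263,170
Costs: 40% of $1,263,170 = $505,268
Award plus costs: $1,263,170 + $505,268 = $1,768,438

Award: $1,768,438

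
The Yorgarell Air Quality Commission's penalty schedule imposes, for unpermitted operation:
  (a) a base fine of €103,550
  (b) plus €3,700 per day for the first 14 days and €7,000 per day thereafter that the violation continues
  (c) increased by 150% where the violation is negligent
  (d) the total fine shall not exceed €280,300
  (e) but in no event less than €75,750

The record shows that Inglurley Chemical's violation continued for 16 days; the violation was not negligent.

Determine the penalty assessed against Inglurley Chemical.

First 14 days: 14 × €3,700 = €51,800
Remaining days: (16 − 14) × €7,000 = €14,000
Per-day component: €51,800 + €14,000 = €65,800
Base plus per-day: €103,550 + €65,800 = €169,350
The violation was not negligent: no 150% increase.
Cap at €280,300: €169,350 is within the cap, no reduction.
Minimum €75,750: €169,350 meets the minimum, no increase.

€169,350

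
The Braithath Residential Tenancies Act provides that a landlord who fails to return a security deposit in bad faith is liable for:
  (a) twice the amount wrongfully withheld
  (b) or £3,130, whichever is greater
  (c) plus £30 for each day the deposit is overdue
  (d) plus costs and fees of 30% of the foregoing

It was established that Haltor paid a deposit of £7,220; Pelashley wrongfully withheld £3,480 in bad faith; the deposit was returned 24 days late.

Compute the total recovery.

Recovery: £9,984

Doubled: 2 × £3,480 = £6,960
Minimum £3,130: £6,960 meets the minimum, no increase.
Late-return penalty: 24 × £30 = £720
Damages plus late penalty: £6,960 + £720 = £7,680
Costs and fees: 30% of £7,680 = £2,304
Total recovery: £7,680 + £2,304 = £9,984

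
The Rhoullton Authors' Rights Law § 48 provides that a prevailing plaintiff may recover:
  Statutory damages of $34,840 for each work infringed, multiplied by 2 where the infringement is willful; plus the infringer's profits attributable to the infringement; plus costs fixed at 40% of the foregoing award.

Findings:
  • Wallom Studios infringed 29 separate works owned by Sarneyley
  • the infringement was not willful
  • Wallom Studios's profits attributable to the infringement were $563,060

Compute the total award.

$2,202,788

Statutory damages: 29 × $34,840 = $1,010,360
Infringement not willful: no ×2 enhancement.
Combined award: $1,010,360 + $563,060 = $1,573,420
Costs: 40% of $1,573,420 = $629,368
Award plus costs: $1,573,420 + $629,368 = $2,202,788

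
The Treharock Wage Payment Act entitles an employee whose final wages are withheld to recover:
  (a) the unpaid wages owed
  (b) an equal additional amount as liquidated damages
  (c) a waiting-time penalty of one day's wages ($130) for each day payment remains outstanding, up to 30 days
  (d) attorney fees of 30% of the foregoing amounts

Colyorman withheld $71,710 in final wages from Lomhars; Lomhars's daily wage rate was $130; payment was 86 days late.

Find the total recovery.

Total award: $191,516

Liquidated damages (equal amount): $71,710
Penalty days: min(86, 30) = 30
Waiting-time penalty: 30 × $130 = $3,900
Subtotal: $71,710 + $71,710 + $3,900 = $147,320
Attorney fees: 30% of $147,320 = $44,196
Total award: $147,320 + $44,196 = $191,516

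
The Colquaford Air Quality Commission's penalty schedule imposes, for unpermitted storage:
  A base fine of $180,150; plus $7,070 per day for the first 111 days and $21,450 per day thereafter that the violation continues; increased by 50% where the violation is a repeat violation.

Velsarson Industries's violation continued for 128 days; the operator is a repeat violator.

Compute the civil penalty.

Civil penalty: $1,994,355

First 111 days: 111 × $7,070 = $784,770
Remaining days: (128 − 111) × $21,450 = $364,650
Per-day component: $784,770 + $364,650 = $1,149,420
Base plus per-day: $180,150 + $1,149,420 = $1,329,570
Enhancement: 50% of $1,329,570 = $664,785
Enhanced fine: $1,329,570 + $664,785 = $1,994,355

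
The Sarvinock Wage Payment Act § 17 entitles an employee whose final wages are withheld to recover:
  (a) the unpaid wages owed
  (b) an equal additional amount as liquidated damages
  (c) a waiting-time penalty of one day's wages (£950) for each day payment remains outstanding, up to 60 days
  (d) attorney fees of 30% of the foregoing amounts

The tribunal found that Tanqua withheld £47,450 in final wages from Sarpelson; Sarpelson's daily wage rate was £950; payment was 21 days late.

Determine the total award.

£149,305

Liquidated damages (equal amount): £47,450
Penalty days: min(21, 60) = 21
Waiting-time penalty: 21 × £950 = £19,950
Subtotal: £47,450 + £47,450 + £19,950 = £114,850
Attorney fees: 30% of £114,850 = £34,455
Total award: £114,850 + £34,455 = £149,305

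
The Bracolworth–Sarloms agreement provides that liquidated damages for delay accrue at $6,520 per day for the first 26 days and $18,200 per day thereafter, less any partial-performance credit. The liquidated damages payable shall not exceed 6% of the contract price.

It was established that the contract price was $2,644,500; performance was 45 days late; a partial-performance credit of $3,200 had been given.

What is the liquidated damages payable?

$158,670

First 26 days: 26 × $6,520 = $169,520
Remaining days: (45 − 26) × $18,200 = $345,800
Accrued per-day damages: $169,520 + $345,800 = $515,320
Less partial-performance credit: $515,320 − $3,200 = $512,120
Cap: 6% of $2,644,500 = $158,670
Cap at $158,670: $512,120 exceeds the cap → $158,670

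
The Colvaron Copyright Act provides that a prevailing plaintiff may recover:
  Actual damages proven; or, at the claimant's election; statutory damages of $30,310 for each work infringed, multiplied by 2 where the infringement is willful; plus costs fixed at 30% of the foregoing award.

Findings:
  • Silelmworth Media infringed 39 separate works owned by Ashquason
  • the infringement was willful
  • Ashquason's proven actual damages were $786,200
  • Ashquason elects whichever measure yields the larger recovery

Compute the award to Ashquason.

Statutory damages: 39 × $30,310 = $1,182,090
Doubled: 2 × $1,182,090 = $2,364,180
Greater of actual damages ($786,200) or enhanced statutory damages ($2,364,180): $2,364,180
Costs: 30% of $2,364,180 = $709,254
Award plus costs: $2,364,180 + $709,254 = $3,073,434

$3,073,434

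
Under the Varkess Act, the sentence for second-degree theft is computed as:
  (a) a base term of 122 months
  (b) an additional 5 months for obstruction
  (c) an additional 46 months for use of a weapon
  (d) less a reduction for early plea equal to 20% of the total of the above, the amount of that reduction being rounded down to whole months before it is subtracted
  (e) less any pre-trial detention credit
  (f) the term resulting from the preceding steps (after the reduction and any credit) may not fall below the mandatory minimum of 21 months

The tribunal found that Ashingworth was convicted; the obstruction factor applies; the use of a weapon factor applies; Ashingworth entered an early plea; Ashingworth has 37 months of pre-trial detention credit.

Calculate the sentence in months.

Obstruction enhancement: +5 months
Use of a weapon enhancement: +46 months
Adjusted term: 122 months + 5 months + 46 months = 173 months
Early plea reduction: 20% of 173 months = 34 months (rounded down)
After reduction: 173 − 34 = 139 months
Less pre-trial detention credit: 139 months − 37 months = 102 months
Minimum 21 months: 102 months meets the minimum, no increase.

102 months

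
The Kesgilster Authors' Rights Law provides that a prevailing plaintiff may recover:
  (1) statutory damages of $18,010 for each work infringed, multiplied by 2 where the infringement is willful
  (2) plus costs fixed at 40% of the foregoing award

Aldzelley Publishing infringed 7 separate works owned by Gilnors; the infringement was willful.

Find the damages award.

$352,996

Statutory damages: 7 × $18,010 = $126,070
Doubled: 2 × $126,070 = $252,140
Costs: 40% of $252,140 = $100,856
Award plus costs: $252,140 + $100,856 = $352,996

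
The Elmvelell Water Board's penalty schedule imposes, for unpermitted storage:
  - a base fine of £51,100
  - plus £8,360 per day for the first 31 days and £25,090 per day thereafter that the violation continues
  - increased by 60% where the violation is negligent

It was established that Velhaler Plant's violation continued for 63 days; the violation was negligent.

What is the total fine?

Civil penalty: £1,781,024

First 31 days: 31 × £8,360 = £259,160
Remaining days: (63 − 31) × £25,090 = £802,880
Per-day component: £259,160 + £802,880 = £1,062,040
Base plus per-day: £51,100 + £1,062,040 = £1,113,140
Enhancement: 60% of £1,113,140 = £667,884
Enhanced fine: £1,113,140 + £667,884 = £1,781,024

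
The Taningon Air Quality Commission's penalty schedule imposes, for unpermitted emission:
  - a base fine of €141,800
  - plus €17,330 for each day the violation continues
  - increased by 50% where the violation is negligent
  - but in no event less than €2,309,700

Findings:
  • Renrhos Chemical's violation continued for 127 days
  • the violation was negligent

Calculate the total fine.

€3,514,065

Per-day component: 127 × €17,330 = €2,200,910
Base plus per-day: €141,800 + €2,200,910 = €2,342,710
Enhancement: 50% of €2,342,710 = €1,171,355
Enhanced fine: €2,342,710 + €1,171,355 = €3,514,065
Minimum €2,309,700: €3,514,065 meets the minimum, no increase.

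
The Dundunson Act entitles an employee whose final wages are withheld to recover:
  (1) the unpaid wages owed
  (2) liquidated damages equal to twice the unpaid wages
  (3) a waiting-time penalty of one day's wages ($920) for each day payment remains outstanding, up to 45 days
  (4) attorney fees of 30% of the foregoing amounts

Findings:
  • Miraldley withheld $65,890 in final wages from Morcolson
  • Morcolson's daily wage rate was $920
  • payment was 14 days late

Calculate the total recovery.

Doubled: 2 × $65,890 = $131,780
Penalty days: min(14, 45) = 14
Waiting-time penalty: 14 × $920 = $12,880
Subtotal: $65,890 + $131,780 + $12,880 = $210,550
Attorney fees: 30% of $210,550 = $63,165
Total award: $210,550 + $63,165 = $273,715

$273,715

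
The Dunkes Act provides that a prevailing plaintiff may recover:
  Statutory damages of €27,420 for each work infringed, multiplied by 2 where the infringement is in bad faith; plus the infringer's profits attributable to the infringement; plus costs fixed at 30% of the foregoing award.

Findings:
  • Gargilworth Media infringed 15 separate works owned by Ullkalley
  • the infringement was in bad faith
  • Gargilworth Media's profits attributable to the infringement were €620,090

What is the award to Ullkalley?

€1,875,497

Statutory damages: 15 × €27,420 = €411,300
Doubled: 2 × €411,300 = €822,600
Combined award: €822,600 + €620,090 = €1,442,690
Costs: 30% of €1,442,690 = €432,807
Award plus costs: €1,442,690 + €432,807 = €1,875,497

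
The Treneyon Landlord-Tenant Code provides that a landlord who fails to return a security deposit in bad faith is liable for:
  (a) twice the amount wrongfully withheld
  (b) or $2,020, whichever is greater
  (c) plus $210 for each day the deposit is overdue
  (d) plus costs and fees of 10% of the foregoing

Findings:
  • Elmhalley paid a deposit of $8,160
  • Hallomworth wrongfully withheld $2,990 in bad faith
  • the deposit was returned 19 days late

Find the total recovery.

Doubled: 2 × $2,990 = $5,980
Minimum $2,020: $5,980 meets the minimum, no increase.
Late-return penalty: 19 × $210 = $3,990
Damages plus late penalty: $5,980 + $3,990 = $9,970
Costs and fees: 10% of $9,970 = $997
Total recovery: $9,970 + $997 = $10,967

$10,967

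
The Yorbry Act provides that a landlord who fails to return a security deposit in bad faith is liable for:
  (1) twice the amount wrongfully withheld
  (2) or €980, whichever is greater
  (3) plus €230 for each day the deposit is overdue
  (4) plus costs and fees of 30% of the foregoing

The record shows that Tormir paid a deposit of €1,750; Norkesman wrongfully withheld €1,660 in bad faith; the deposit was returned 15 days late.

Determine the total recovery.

Doubled: 2 × €1,660 = €3,320
Minimum €980: €3,320 meets the minimum, no increase.
Late-return penalty: 15 × €230 = €3,450
Damages plus late penalty: €3,320 + €3,450 = €6,770
Costs and fees: 30% of €6,770 = €2,031
Total recovery: €6,770 + €2,031 = €8,801

€8,801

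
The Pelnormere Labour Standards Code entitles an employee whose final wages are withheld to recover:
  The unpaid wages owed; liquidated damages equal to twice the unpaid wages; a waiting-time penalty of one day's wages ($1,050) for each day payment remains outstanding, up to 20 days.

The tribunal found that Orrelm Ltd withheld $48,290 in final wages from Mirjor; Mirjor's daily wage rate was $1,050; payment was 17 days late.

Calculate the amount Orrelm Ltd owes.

Doubled: 2 × $48,290 = $96,580
Penalty days: min(17, 20) = 17
Waiting-time penalty: 17 × $1,050 = $17,850
Total award: $48,290 + $96,580 + $17,850 = $162,720

$162,720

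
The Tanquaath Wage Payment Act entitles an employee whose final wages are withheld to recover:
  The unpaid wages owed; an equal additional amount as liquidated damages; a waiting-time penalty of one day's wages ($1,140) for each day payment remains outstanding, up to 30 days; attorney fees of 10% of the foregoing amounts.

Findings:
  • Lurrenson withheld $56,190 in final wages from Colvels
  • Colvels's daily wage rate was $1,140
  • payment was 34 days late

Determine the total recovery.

$161,238

Liquidated damages (equal amount): $56,190
Penalty days: min(34, 30) = 30
Waiting-time penalty: 30 × $1,140 = $34,200
Subtotal: $56,190 + $56,190 + $34,200 = $146,580
Attorney fees: 10% of $146,580 = $14,658
Total award: $146,580 + $14,658 = $161,238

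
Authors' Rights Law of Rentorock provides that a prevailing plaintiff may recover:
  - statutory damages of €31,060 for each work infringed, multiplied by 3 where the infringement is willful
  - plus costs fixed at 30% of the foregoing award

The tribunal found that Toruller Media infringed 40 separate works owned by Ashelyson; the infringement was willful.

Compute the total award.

€4,845,360

Statutory damages: 40 × €31,060 = €1,242,400
Trebled: 3 × €1,242,400 = €3,727,200
Costs: 30% of €3,727,200 = €1,118,160
Award plus costs: €3,727,200 + €1,118,160 = €4,845,360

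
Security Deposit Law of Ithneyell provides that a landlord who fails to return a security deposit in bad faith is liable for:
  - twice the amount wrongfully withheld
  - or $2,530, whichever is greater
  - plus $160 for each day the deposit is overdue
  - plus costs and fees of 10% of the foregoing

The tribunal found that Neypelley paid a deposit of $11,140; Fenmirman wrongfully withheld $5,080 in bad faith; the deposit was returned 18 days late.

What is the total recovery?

Doubled: 2 × $5,080 = $10,160
Minimum $2,530: $10,160 meets the minimum, no increase.
Late-return penalty: 18 × $160 = $2,880
Damages plus late penalty: $10,160 + $2,880 = $13,040
Costs and fees: 10% of $13,040 = $1,304
Total recovery: $13,040 + $1,304 = $14,344

$14,344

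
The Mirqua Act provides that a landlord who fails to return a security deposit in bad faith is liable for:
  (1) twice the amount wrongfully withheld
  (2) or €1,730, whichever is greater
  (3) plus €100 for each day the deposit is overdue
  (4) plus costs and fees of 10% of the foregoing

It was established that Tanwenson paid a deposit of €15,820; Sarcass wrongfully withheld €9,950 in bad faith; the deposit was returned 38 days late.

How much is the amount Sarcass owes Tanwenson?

Recovery: €26,070

Doubled: 2 × €9,950 = €19,900
Minimum €1,730: €19,900 meets the minimum, no increase.
Late-return penalty: 38 × €100 = €3,800
Damages plus late penalty: €19,900 + €3,800 = €23,700
Costs and fees: 10% of €23,700 = €2,370
Total recovery: €23,700 + €2,370 = €26,070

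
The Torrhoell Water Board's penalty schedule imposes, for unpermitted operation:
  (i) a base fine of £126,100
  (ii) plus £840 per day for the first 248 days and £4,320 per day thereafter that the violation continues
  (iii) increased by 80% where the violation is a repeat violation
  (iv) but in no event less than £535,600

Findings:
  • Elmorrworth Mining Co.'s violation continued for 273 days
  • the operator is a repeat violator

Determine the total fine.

£796,356

First 248 days: 248 × £840 = £208,320
Remaining days: (273 − 248) × £4,320 = £108,000
Per-day component: £208,320 + £108,000 = £316,320
Base plus per-day: £126,100 + £316,320 = £442,420
Enhancement: 80% of £442,420 = £353,936
Enhanced fine: £442,420 + £353,936 = £796,356
Minimum £535,600: £796,356 meets the minimum, no increase.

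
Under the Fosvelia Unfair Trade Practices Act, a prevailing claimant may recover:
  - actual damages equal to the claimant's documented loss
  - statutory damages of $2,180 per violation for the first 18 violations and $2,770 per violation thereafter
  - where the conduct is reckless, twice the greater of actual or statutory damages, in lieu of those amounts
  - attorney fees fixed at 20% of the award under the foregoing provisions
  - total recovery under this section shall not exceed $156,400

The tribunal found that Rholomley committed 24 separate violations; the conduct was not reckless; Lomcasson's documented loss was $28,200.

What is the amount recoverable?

First 18 violations: 18 × $2,180 = $39,240
Remaining violations: (24 − 18) × $2,770 = $16,620
Statutory damages: $39,240 + $16,620 = $55,860
Conduct not reckless: the in-lieu enhancement does not apply.
Actual plus statutory damages: $28,200 + $55,860 = $84,060
Attorney fees: 20% of $84,060 = $16,812
Total before cap: $84,060 + $16,812 = $100,872
Cap at $156,400: $100,872 is within the cap, no reduction.

$100,872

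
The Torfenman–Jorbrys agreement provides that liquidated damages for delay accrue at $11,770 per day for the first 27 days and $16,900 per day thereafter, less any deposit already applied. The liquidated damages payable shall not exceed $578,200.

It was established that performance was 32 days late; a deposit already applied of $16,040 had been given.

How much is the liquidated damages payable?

First 27 days: 27 × $11,770 = $317,790
Remaining days: (32 − 27) × $16,900 = $84,500
Accrued per-day damages: $317,790 + $84,500 = $402,290
Less deposit already applied: $402,290 − $16,040 = $386,250
Cap at $578,200: $386,250 is within the cap, no reduction.

Liquidated damages: $386,250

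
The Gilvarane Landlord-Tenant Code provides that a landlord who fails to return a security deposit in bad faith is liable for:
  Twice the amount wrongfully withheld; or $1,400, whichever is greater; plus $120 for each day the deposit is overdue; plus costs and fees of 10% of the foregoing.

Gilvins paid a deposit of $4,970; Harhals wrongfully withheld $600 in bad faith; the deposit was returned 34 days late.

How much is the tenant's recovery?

Doubled: 2 × $600 = $1,200
Minimum $1,400: $1,200 is below the minimum → $1,400
Late-return penalty: 34 × $120 = $4,080
Damages plus late penalty: $1,400 + $4,080 = $5,480
Costs and fees: 10% of $5,480 = $548
Total recovery: $5,480 + $548 = $6,028

$6,028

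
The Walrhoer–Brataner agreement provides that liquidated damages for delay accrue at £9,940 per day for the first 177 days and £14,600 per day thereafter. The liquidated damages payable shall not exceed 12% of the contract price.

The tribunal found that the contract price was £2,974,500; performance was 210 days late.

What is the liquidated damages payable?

£356,940

First 177 days: 177 × £9,940 = £1,759,380
Remaining days: (210 − 177) × £14,600 = £481,800
Accrued per-day damages: £1,759,380 + £481,800 = £2,241,180
Cap: 12% of £2,974,500 = £356,940
Cap at £356,940: £2,241,180 exceeds the cap → £356,940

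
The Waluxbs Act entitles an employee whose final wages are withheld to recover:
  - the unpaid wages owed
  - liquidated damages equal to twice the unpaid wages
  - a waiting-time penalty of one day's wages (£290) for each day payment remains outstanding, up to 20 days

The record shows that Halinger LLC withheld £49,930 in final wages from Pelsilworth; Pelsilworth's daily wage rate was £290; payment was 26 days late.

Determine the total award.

Doubled: 2 × £49,930 = £99,860
Penalty days: min(26, 20) = 20
Waiting-time penalty: 20 × £290 = £5,800
Total award: £49,930 + £99,860 + £5,800 = £155,590

£155,590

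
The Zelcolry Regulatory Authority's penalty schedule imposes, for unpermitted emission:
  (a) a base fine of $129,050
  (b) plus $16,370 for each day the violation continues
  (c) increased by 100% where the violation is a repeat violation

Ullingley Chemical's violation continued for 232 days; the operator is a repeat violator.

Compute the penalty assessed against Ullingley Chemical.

$7,853,780

Per-day component: 232 × $16,370 = $3,797,840
Base plus per-day: $129,050 + $3,797,840 = $3,926,890
Enhancement: 100% of $3,926,890 = $3,926,890
Enhanced fine: $3,926,890 + $3,926,890 = $7,853,780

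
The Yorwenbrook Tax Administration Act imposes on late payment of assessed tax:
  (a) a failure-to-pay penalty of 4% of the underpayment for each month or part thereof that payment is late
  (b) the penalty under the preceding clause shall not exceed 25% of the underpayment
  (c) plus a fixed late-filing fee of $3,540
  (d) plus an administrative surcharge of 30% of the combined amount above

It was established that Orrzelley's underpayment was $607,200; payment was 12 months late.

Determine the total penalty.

$201,942

Accrued rate: 4% × 12 = 48%, capped at 25% → 25%
Failure-to-pay penalty: 25% of $607,200 = $151,800
Penalty before surcharge: $151,800 + $3,540 = $155,340
Administrative surcharge: 30% of $155,340 = $46,602
Total penalty: $155,340 + $46,602 = $201,942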